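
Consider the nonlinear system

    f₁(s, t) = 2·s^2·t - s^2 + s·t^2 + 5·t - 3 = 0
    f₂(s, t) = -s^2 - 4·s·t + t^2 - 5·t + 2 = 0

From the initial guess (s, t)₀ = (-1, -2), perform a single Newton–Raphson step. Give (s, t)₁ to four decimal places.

At (-1, -2): F = (-22.0000, 7.0000).
Jacobian J = [[4·s·t - 2·s + t^2, 2·s^2 + 2·s·t + 5], [-2·s - 4·t, -4·s + 2·t - 5]].
At the point, J = [[14.0000, 11.0000], [10.0000, -5.0000]] (det J = -180.0000).
Solving J·Δ = −F gives Δ = (0.1833, 1.7667).
Then the next iterate is (s, t)₁ = (-0.8167, -0.2333).

(-0.8167, -0.2333)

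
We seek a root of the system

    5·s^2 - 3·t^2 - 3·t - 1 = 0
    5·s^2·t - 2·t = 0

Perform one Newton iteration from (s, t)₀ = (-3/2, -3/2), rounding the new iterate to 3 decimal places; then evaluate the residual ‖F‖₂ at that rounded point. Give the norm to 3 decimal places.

3.584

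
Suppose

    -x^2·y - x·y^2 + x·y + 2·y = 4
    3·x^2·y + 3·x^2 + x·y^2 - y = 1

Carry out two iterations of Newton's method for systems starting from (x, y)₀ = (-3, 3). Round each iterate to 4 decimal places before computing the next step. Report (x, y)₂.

At (-3, 3): F = (-7.0000, 77.0000).
Jacobian J = [[-2·x·y - y^2 + y, -x^2 - 2·x·y + x + 2], [6·x·y + 6·x + y^2, 3·x^2 + 2·x·y - 1]].
At the point, J = [[12.0000, 8.0000], [-63.0000, 8.0000]] (det J = 600.0000).
Solving J·Δ = −F gives Δ = (1.1200, -0.8050).
Then the next iterate is (x, y)₁ = (-1.8800, 2.1950).
Round to (-1.8800, 2.1950) and repeat: F = (-2.436721, 21.624337), J = [[5.630175, 4.8388], [-31.221575, 1.3500]].
Δ = (0.6802, -0.2878), so (x, y)₂ = (-1.1998, 1.9072).

(-1.1998, 1.9072)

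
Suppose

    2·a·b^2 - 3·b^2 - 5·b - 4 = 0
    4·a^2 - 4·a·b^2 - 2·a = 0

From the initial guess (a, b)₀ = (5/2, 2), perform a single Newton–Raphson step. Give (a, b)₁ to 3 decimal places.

(3.420, 1.546)

At (5/2, 2): F = (-6.000, -20.000).
Jacobian J = [[2·b^2, 4·a·b - 6·b - 5], [8·a - 4·b^2 - 2, -8·a·b]].
At the point, J = [[8.000, 3.000], [2.000, -40.000]] (det J = -326.000).
Solving J·Δ = −F gives Δ = (0.920, -0.454).
Then the next iterate is (a, b)₁ = (3.420, 1.546).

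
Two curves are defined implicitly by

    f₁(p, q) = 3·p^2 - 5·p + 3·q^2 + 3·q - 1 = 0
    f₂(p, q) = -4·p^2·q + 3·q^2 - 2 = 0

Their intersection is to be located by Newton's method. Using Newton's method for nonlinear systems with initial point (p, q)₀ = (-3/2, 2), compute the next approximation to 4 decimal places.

(-0.9683, 0.4129)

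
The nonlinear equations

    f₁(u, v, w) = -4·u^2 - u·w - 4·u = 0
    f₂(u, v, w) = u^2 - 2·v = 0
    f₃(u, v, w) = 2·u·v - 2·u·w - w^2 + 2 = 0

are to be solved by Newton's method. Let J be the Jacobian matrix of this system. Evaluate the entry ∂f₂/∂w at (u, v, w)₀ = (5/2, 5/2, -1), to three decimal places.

0.000

∂f₂/∂w = 0.
At (5/2, 5/2, -1) this is 0.000.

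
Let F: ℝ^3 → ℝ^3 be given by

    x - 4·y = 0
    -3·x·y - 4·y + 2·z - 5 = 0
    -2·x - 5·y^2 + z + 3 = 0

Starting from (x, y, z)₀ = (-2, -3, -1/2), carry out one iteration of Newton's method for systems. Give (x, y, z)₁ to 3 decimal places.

At (-2, -3, -1/2): F = (10.000, -12.000, -38.500).
Jacobian J = [[1, -4, 0], [-3·y, -3·x - 4, 2], [-2, -10·y, 1]].
At the point, J = [[1.000, -4.000, 0.000], [9.000, 2.000, 2.000], [-2.000, 30.000, 1.000]] (det J = -6.000).
Solving J·Δ = −F gives Δ = (-53.333, -10.833, 256.833).
Then the next iterate is (x, y, z)₁ = (-55.333, -13.833, 256.333).

(-55.333, -13.833, 256.333)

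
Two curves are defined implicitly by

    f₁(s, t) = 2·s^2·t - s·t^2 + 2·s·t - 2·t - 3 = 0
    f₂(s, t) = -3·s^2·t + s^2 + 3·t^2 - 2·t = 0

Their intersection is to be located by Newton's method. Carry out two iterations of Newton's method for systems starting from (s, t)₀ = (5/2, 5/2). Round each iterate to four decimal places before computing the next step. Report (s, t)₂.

(1.3283, 2.0679)

At (5/2, 5/2): F = (20.1250, -26.8750).
Jacobian J = [[4·s·t - t^2 + 2·t, 2·s^2 - 2·s·t + 2·s - 2], [-6·s·t + 2·s, -3·s^2 + 6·t - 2]].
At the point, J = [[23.7500, 3.0000], [-32.5000, -5.7500]] (det J = -39.0625).
Solving J·Δ = −F gives Δ = (-0.8984, 0.4040).
Then the next iterate is (s, t)₁ = (1.6016, 2.9040).
Round to (1.6016, 2.9040) and repeat: F = (1.885686, -0.290577), J = [[15.978970, -2.968648], [-24.703078, 7.728632]].
Δ = (-0.2733, -0.8361), so (s, t)₂ = (1.3283, 2.0679).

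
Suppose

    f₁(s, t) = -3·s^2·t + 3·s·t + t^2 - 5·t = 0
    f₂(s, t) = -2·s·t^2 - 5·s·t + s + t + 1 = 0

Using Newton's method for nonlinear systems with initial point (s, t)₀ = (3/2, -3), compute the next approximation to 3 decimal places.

At (3/2, -3): F = (30.750, -5.000).
Jacobian J = [[-6·s·t + 3·t, -3·s^2 + 3·s + 2·t - 5], [-2·t^2 - 5·t + 1, -4·s·t - 5·s + 1]].
At the point, J = [[18.000, -13.250], [-2.000, 11.500]] (det J = 180.500).
Solving J·Δ = −F gives Δ = (-1.592, 0.158).
Then the next iterate is (s, t)₁ = (-0.092, -2.842).

(-0.092, -2.842)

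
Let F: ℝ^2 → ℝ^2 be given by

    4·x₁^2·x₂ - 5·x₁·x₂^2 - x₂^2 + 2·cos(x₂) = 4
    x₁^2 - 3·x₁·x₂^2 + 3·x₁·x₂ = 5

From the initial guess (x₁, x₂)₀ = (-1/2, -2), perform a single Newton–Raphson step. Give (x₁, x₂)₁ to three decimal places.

(-1.169, 0.261)

At (-1/2, -2): F = (-0.83229, 4.250).
Jacobian J = [[8·x₁·x₂ - 5·x₂^2, 4·x₁^2 - 10·x₁·x₂ - 2·x₂ - 2·sin(x₂)], [2·x₁ - 3·x₂^2 + 3·x₂, -6·x₁·x₂ + 3·x₁]].
At the point, J = [[-12.000, -3.18141], [-19.000, -7.500]] (det J = 29.55330).
Solving J·Δ = −F gives Δ = (-0.669, 2.261).
Then the next iterate is (x₁, x₂)₁ = (-1.169, 0.261).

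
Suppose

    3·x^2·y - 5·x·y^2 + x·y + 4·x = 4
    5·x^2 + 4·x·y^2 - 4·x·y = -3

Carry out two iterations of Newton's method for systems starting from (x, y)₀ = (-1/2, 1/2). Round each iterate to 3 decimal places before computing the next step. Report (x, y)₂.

At (-1/2, 1/2): F = (-5.250, 4.750).
Jacobian J = [[6·x·y - 5·y^2 + y + 4, 3·x^2 - 10·x·y + x], [10·x + 4·y^2 - 4·y, 8·x·y - 4·x]].
At the point, J = [[1.750, 2.750], [-6.000, 0.000]] (det J = 16.500).
Solving J·Δ = −F gives Δ = (0.792, 1.405).
Then the next iterate is (x, y)₁ = (0.292, 1.905).
Round to (0.292, 1.905) and repeat: F = (-7.08683, 5.43998), J = [[-8.90257, -5.01481], [9.81610, 3.28208]].
Δ = (-0.201, -1.056), so (x, y)₂ = (0.091, 0.849).

(0.091, 0.849)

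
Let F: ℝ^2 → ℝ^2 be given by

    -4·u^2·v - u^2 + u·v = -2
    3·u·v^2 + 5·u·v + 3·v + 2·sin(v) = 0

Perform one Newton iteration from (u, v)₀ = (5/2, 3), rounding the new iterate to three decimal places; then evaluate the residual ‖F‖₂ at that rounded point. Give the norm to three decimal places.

38.545

At (5/2, 3): F = (-71.750, 114.28224).
Jacobian J = [[-8·u·v - 2·u + v, -4·u^2 + u], [3·v^2 + 5·v, 6·u·v + 5·u + 2·cos(v) + 3]].
At the point, J = [[-62.000, -22.500], [42.000, 58.52002]] (det J = -2683.24093).
Solving J·Δ = −F gives Δ = (-0.607, -1.518).
Then the next iterate is (u, v)₁ = (1.893, 1.482).
Re-evaluating at (1.893, 1.482): F = (-20.02071, 32.93817), so ‖F‖₂ = 38.545.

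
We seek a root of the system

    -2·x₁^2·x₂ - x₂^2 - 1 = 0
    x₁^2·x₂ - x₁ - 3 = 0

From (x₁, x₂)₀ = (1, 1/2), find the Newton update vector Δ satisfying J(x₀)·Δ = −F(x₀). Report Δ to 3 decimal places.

At (1, 1/2): F = (-2.250, -3.500).
Jacobian J = [[-4·x₁·x₂, -2·x₁^2 - 2·x₂], [2·x₁·x₂ - 1, x₁^2]].
At the point, J = [[-2.000, -3.000], [0.000, 1.000]] (det J = -2.000).
Solving J·Δ = −F gives Δ = (-6.375, 3.500).

(-6.375, 3.500)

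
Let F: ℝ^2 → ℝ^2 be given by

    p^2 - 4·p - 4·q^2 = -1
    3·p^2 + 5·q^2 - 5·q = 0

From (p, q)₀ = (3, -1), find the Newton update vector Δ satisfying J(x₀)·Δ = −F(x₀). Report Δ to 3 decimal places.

At (3, -1): F = (-6.000, 37.000).
Jacobian J = [[2·p - 4, -8·q], [6·p, 10·q - 5]].
At the point, J = [[2.000, 8.000], [18.000, -15.000]] (det J = -174.000).
Solving J·Δ = −F gives Δ = (-1.184, 1.046).

(-1.184, 1.046)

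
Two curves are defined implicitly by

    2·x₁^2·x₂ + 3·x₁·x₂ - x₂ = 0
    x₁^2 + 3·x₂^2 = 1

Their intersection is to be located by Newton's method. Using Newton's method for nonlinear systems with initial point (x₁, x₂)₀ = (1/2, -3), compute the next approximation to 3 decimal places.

(0.397, -1.547)

At (1/2, -3): F = (-3.000, 26.250).
Jacobian J = [[4·x₁·x₂ + 3·x₂, 2·x₁^2 + 3·x₁ - 1], [2·x₁, 6·x₂]].
At the point, J = [[-15.000, 1.000], [1.000, -18.000]] (det J = 269.000).
Solving J·Δ = −F gives Δ = (-0.103, 1.453).
Then the next iterate is (x₁, x₂)₁ = (0.397, -1.547).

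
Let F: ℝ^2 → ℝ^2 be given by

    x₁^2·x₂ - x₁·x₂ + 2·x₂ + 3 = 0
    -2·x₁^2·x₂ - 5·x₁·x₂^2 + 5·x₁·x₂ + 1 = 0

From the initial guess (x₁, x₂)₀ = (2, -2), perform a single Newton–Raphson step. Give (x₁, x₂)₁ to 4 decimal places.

(1.8061, -1.0408)

At (2, -2): F = (-5.0000, -43.0000).
Jacobian J = [[2·x₁·x₂ - x₂, x₁^2 - x₁ + 2], [-4·x₁·x₂ - 5·x₂^2 + 5·x₂, -2·x₁^2 - 10·x₁·x₂ + 5·x₁]].
At the point, J = [[-6.0000, 4.0000], [-14.0000, 42.0000]] (det J = -196.0000).
Solving J·Δ = −F gives Δ = (-0.1939, 0.9592).
Then the next iterate is (x₁, x₂)₁ = (1.8061, -1.0408).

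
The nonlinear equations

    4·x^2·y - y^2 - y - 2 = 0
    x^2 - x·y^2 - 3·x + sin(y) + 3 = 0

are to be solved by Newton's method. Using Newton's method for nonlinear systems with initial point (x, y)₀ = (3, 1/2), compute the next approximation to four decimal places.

(1.9479, 0.4228)

At (3, 1/2): F = (15.2500, 2.729426).
Jacobian J = [[8·x·y, 4·x^2 - 2·y - 1], [2·x - y^2 - 3, -2·x·y + cos(y)]].
At the point, J = [[12.0000, 34.0000], [2.7500, -2.122417]] (det J = -118.969009).
Solving J·Δ = −F gives Δ = (-1.0521, -0.0772).
Then the next iterate is (x, y)₁ = (1.9479, 0.4228).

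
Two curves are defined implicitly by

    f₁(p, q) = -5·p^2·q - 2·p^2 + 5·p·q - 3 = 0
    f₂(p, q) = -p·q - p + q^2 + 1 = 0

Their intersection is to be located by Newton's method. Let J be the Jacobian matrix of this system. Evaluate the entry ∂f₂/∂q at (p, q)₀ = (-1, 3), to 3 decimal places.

7.000

∂f₂/∂q = -p + 2·q.
At (-1, 3) this is 7.000.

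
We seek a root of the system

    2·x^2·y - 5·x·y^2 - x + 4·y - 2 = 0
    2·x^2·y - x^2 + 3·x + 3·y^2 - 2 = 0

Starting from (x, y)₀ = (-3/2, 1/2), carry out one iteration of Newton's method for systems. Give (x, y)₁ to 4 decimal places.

At (-3/2, 1/2): F = (5.6250, -5.7500).
Jacobian J = [[4·x·y - 5·y^2 - 1, 2·x^2 - 10·x·y + 4], [4·x·y - 2·x + 3, 2·x^2 + 6·y]].
At the point, J = [[-5.2500, 16.0000], [3.0000, 7.5000]] (det J = -87.3750).
Solving J·Δ = −F gives Δ = (1.5358, 0.1524).
Then the next iterate is (x, y)₁ = (0.0358, 0.6524).

(0.0358, 0.6524)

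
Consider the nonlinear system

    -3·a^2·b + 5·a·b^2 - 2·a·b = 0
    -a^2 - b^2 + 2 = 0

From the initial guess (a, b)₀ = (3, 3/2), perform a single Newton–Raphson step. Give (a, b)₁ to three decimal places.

(1.766, 0.885)

At (3, 3/2): F = (-15.750, -9.250).
Jacobian J = [[-6·a·b + 5·b^2 - 2·b, -3·a^2 + 10·a·b - 2·a], [-2·a, -2·b]].
At the point, J = [[-18.750, 12.000], [-6.000, -3.000]] (det J = 128.250).
Solving J·Δ = −F gives Δ = (-1.234, -0.615).
Then the next iterate is (a, b)₁ = (1.766, 0.885).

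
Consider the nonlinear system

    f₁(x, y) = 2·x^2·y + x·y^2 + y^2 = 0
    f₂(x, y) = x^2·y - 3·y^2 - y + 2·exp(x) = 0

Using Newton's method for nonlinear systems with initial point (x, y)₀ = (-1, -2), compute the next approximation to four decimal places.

(-0.8107, -1.1360)

At (-1, -2): F = (-4.0000, -11.264241).
Jacobian J = [[4·x·y + y^2, 2·x^2 + 2·x·y + 2·y], [2·x·y + 2·exp(x), x^2 - 6·y - 1]].
At the point, J = [[12.0000, 2.0000], [4.735759, 12.0000]] (det J = 134.528482).
Solving J·Δ = −F gives Δ = (0.1893, 0.8640).
Then the next iterate is (x, y)₁ = (-0.8107, -1.1360).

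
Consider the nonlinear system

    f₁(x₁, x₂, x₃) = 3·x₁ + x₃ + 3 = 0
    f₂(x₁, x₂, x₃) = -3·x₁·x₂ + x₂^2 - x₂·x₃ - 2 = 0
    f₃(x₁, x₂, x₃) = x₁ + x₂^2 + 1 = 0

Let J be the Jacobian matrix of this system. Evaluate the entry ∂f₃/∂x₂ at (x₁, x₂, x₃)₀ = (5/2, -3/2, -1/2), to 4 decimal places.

-3.0000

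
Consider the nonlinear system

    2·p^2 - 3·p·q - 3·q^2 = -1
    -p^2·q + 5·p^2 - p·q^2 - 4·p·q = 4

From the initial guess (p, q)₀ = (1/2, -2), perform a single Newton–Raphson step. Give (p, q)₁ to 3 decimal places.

(0.538, -1.315)

At (1/2, -2): F = (-7.500, -0.250).
Jacobian J = [[4·p - 3·q, -3·p - 6·q], [-2·p·q + 10·p - q^2 - 4·q, -p^2 - 2·p·q - 4·p]].
At the point, J = [[8.000, 10.500], [11.000, -0.250]] (det J = -117.500).
Solving J·Δ = −F gives Δ = (0.038, 0.685).
Then the next iterate is (p, q)₁ = (0.538, -1.315).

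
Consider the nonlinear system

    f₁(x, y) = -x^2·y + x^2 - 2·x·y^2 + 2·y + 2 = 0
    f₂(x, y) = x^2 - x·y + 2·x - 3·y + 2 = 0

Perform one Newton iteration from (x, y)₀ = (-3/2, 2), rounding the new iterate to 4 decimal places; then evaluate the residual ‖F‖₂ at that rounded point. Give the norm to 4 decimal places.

At (-3/2, 2): F = (15.7500, -1.7500).
Jacobian J = [[-2·x·y + 2·x - 2·y^2, -x^2 - 4·x·y + 2], [2·x - y + 2, -x - 3]].
At the point, J = [[-5.0000, 11.7500], [-3.0000, -1.5000]] (det J = 42.7500).
Solving J·Δ = −F gives Δ = (0.0716, -1.3099).
Then the next iterate is (x, y)₁ = (-1.4284, 0.6901).
Re-evaluating at (-1.4284, 0.6901): F = (5.373014, 0.098965), so ‖F‖₂ = 5.3739.

5.3739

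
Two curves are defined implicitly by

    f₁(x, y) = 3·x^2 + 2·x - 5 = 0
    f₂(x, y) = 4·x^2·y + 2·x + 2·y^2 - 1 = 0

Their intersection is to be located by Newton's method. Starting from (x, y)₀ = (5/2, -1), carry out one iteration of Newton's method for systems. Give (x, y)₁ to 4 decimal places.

At (5/2, -1): F = (18.7500, -19.0000).
Jacobian J = [[6·x + 2, 0], [8·x·y + 2, 4·x^2 + 4·y]].
At the point, J = [[17.0000, 0.0000], [-18.0000, 21.0000]] (det J = 357.0000).
Solving J·Δ = −F gives Δ = (-1.1029, -0.0406).
Then the next iterate is (x, y)₁ = (1.3971, -1.0406).

(1.3971, -1.0406)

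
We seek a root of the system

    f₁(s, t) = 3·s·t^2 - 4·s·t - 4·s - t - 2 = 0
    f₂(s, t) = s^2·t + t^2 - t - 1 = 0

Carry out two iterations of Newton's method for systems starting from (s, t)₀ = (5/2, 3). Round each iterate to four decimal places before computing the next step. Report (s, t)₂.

At (5/2, 3): F = (22.5000, 23.7500).
Jacobian J = [[3·t^2 - 4·t - 4, 6·s·t - 4·s - 1], [2·s·t, s^2 + 2·t - 1]].
At the point, J = [[11.0000, 34.0000], [15.0000, 11.2500]] (det J = -386.2500).
Solving J·Δ = −F gives Δ = (-1.4353, -0.1974).
Then the next iterate is (s, t)₁ = (1.0647, 2.8026).
Round to (1.0647, 2.8026) and repeat: F = (4.091159, 7.228955), J = [[8.353300, 12.644769], [5.967856, 5.738786]].
Δ = (-2.4680, 1.3068), so (s, t)₂ = (-1.4033, 4.1094).

(-1.4033, 4.1094)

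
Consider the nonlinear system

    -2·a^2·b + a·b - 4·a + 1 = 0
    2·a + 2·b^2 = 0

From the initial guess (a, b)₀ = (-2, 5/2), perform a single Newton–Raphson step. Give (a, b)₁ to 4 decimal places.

(-1.6341, 1.5768)

At (-2, 5/2): F = (-16.0000, 8.5000).
Jacobian J = [[-4·a·b + b - 4, -2·a^2 + a], [2, 4·b]].
At the point, J = [[18.5000, -10.0000], [2.0000, 10.0000]] (det J = 205.0000).
Solving J·Δ = −F gives Δ = (0.3659, -0.9232).
Then the next iterate is (a, b)₁ = (-1.6341, 1.5768).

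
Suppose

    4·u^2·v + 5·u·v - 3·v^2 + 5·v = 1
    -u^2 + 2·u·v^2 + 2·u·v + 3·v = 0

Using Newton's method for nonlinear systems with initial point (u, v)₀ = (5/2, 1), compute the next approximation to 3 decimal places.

At (5/2, 1): F = (38.500, 6.750).
Jacobian J = [[8·u·v + 5·v, 4·u^2 + 5·u - 6·v + 5], [-2·u + 2·v^2 + 2·v, 4·u·v + 2·u + 3]].
At the point, J = [[25.000, 36.500], [-1.000, 18.000]] (det J = 486.500).
Solving J·Δ = −F gives Δ = (-0.918, -0.426).
Then the next iterate is (u, v)₁ = (1.582, 0.574).

(1.582, 0.574)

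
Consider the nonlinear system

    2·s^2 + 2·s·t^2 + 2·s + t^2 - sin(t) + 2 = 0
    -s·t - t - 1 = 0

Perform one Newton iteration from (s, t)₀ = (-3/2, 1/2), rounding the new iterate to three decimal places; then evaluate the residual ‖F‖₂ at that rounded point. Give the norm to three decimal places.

At (-3/2, 1/2): F = (2.52057, -0.750).
Jacobian J = [[4·s + 2·t^2 + 2, 4·s·t + 2·t - cos(t)], [-t, -s - 1]].
At the point, J = [[-3.500, -2.87758], [-0.500, 0.500]] (det J = -3.18879).
Solving J·Δ = −F gives Δ = (-0.282, 1.218).
Then the next iterate is (s, t)₁ = (-1.782, 1.718).
Re-evaluating at (-1.782, 1.718): F = (-3.76984, 0.34348), so ‖F‖₂ = 3.785.

3.785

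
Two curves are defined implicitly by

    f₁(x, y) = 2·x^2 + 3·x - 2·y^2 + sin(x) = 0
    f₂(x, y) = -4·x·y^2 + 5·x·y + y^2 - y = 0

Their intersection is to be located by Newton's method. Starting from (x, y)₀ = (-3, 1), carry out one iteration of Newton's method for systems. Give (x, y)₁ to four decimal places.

At (-3, 1): F = (6.858880, -3.0000).
Jacobian J = [[4·x + cos(x) + 3, -4·y], [-4·y^2 + 5·y, -8·x·y + 5·x + 2·y - 1]].
At the point, J = [[-9.989992, -4.0000], [1.0000, 10.0000]] (det J = -95.899925).
Solving J·Δ = −F gives Δ = (0.5901, 0.2410).
Then the next iterate is (x, y)₁ = (-2.4099, 1.2410).

(-2.4099, 1.2410)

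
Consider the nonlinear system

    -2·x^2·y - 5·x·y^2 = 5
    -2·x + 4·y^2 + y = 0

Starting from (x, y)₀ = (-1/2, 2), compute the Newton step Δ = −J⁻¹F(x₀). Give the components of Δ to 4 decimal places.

(-0.4447, -1.1700)

At (-1/2, 2): F = (4.0000, 19.0000).
Jacobian J = [[-4·x·y - 5·y^2, -2·x^2 - 10·x·y], [-2, 8·y + 1]].
At the point, J = [[-16.0000, 9.5000], [-2.0000, 17.0000]] (det J = -253.0000).
Solving J·Δ = −F gives Δ = (-0.4447, -1.1700).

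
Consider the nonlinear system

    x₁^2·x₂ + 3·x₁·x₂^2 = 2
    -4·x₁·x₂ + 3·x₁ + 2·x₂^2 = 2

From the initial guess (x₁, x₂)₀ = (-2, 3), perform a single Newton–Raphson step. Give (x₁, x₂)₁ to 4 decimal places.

(-19.3333, -6.5000)

At (-2, 3): F = (-44.0000, 34.0000).
Jacobian J = [[2·x₁·x₂ + 3·x₂^2, x₁^2 + 6·x₁·x₂], [-4·x₂ + 3, -4·x₁ + 4·x₂]].
At the point, J = [[15.0000, -32.0000], [-9.0000, 20.0000]] (det J = 12.0000).
Solving J·Δ = −F gives Δ = (-17.3333, -9.5000).
Then the next iterate is (x₁, x₂)₁ = (-19.3333, -6.5000).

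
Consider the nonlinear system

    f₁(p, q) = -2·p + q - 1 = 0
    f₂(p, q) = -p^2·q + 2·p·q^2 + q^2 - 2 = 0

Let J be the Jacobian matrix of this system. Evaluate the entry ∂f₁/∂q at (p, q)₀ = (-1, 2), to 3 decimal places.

∂f₁/∂q = 1.
At (-1, 2) this is 1.000.

1.000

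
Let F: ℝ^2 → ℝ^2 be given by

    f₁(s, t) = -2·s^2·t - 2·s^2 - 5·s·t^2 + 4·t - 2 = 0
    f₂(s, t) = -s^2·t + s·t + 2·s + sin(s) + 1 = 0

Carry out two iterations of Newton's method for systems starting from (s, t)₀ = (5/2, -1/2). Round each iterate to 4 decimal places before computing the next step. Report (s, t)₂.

(-0.8465, 4.0081)

At (5/2, -1/2): F = (-13.3750, 8.473472).
Jacobian J = [[-4·s·t - 4·s - 5·t^2, -2·s^2 - 10·s·t + 4], [-2·s·t + t + cos(s) + 2, -s^2 + s]].
At the point, J = [[-6.2500, 4.0000], [3.198856, -3.7500]] (det J = 10.642074).
Solving J·Δ = −F gives Δ = (-1.5281, 0.9561).
Then the next iterate is (s, t)₁ = (0.9719, 0.4561).
Round to (0.9719, 0.4561) and repeat: F = (-3.937342, 3.782215), J = [[-6.700870, -2.322015], [2.133264, 0.027310]].
Δ = (-1.8184, 3.5520), so (s, t)₂ = (-0.8465, 4.0081).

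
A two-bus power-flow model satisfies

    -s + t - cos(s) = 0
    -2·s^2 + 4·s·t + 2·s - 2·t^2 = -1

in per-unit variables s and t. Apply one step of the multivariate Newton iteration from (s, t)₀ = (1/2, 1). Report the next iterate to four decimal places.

At (1/2, 1): F = (-0.377583, 1.5000).
Jacobian J = [[sin(s) - 1, 1], [-4·s + 4·t + 2, 4·s - 4·t]].
At the point, J = [[-0.520574, 1.0000], [4.0000, -2.0000]] (det J = -2.958851).
Solving J·Δ = −F gives Δ = (-0.2517, 0.2465).
Then the next iterate is (s, t)₁ = (0.2483, 1.2465).

(0.2483, 1.2465)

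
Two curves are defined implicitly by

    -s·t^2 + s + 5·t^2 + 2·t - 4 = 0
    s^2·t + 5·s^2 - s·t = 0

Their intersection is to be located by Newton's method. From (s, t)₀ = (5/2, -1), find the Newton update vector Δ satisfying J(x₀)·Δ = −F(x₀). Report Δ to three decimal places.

(-1.250, -0.333)

At (5/2, -1): F = (-1.000, 27.500).
Jacobian J = [[-t^2 + 1, -2·s·t + 10·t + 2], [2·s·t + 10·s - t, s^2 - s]].
At the point, J = [[0.000, -3.000], [21.000, 3.750]] (det J = 63.000).
Solving J·Δ = −F gives Δ = (-1.250, -0.333).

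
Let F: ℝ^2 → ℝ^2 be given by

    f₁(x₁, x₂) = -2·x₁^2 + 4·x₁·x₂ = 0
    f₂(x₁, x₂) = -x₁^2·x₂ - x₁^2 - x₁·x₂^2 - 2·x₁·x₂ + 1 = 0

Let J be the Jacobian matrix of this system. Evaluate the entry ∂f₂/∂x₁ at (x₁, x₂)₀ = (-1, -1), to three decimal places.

∂f₂/∂x₁ = -2·x₁·x₂ - 2·x₁ - x₂^2 - 2·x₂.
At (-1, -1) this is 1.000.

1.000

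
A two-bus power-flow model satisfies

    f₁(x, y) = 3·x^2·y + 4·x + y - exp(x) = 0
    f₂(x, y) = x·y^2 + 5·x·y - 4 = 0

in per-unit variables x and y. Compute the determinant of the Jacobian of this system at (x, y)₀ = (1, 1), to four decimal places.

J = [[6·x·y - exp(x) + 4, 3·x^2 + 1], [y^2 + 5·y, 2·x·y + 5·x]].
At the point, J = [[7.281718, 4.0000], [6.0000, 7.0000]].
det J = 26.9720.

26.9720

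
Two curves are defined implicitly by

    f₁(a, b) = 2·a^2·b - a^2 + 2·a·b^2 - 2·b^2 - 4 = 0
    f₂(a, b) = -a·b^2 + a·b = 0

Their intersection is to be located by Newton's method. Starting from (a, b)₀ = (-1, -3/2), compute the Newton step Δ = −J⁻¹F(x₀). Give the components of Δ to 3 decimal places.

(-6.200, 6.750)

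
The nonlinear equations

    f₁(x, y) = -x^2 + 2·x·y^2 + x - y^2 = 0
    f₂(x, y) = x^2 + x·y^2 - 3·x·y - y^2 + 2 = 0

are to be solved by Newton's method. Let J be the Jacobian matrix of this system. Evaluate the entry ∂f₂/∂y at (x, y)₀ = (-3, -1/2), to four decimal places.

13.0000

∂f₂/∂y = 2·x·y - 3·x - 2·y.
At (-3, -1/2) this is 13.0000.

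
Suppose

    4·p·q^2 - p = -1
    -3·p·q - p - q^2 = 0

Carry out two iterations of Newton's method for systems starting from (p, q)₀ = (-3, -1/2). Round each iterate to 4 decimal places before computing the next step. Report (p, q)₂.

At (-3, -1/2): F = (1.0000, -1.7500).
Jacobian J = [[4·q^2 - 1, 8·p·q], [-3·q - 1, -3·p - 2·q]].
At the point, J = [[0.0000, 12.0000], [0.5000, 10.0000]] (det J = -6.0000).
Solving J·Δ = −F gives Δ = (5.1667, -0.0833).
Then the next iterate is (p, q)₁ = (2.1667, -0.5833).
Round to (2.1667, -0.5833) and repeat: F = (1.782082, 1.284569), J = [[0.360956, -10.110689], [0.7499, -5.3335]].
Δ = (-0.6157, 0.1543), so (p, q)₂ = (1.5510, -0.4290).

(1.5510, -0.4290)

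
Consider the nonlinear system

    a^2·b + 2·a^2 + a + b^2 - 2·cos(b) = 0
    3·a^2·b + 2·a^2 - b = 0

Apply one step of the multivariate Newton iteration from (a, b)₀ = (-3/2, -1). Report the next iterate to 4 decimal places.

At (-3/2, -1): F = (0.669395, -1.2500).
Jacobian J = [[2·a·b + 4·a + 1, a^2 + 2·b + 2·sin(b)], [6·a·b + 4·a, 3·a^2 - 1]].
At the point, J = [[-2.0000, -1.432942], [3.0000, 5.7500]] (det J = -7.201174).
Solving J·Δ = −F gives Δ = (0.2858, 0.0683).
Then the next iterate is (a, b)₁ = (-1.2142, -0.9317).

(-1.2142, -0.9317)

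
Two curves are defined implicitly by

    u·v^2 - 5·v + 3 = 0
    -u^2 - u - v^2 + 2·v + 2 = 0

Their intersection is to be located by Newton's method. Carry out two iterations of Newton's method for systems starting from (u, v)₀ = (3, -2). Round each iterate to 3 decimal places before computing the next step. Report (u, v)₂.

(1.537, 0.269)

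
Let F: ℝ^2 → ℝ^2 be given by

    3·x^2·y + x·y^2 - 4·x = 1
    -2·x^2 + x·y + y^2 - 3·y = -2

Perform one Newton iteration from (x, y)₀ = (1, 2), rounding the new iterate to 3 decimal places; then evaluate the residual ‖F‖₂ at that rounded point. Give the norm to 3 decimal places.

At (1, 2): F = (5.000, 0.000).
Jacobian J = [[6·x·y + y^2 - 4, 3·x^2 + 2·x·y], [-4·x + y, x + 2·y - 3]].
At the point, J = [[12.000, 7.000], [-2.000, 2.000]] (det J = 38.000).
Solving J·Δ = −F gives Δ = (-0.263, -0.263).
Then the next iterate is (x, y)₁ = (0.737, 1.737).
Re-evaluating at (0.737, 1.737): F = (1.10611, 0.000), so ‖F‖₂ = 1.106.

1.106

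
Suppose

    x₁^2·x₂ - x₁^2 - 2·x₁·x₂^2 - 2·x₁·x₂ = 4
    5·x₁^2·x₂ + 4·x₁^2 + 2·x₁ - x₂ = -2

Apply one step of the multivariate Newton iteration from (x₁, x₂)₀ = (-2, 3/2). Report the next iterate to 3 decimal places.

At (-2, 3/2): F = (13.000, 42.500).
Jacobian J = [[2·x₁·x₂ - 2·x₁ - 2·x₂^2 - 2·x₂, x₁^2 - 4·x₁·x₂ - 2·x₁], [10·x₁·x₂ + 8·x₁ + 2, 5·x₁^2 - 1]].
At the point, J = [[-9.500, 20.000], [-44.000, 19.000]] (det J = 699.500).
Solving J·Δ = −F gives Δ = (0.862, -0.241).
Then the next iterate is (x₁, x₂)₁ = (-1.138, 1.259).

(-1.138, 1.259)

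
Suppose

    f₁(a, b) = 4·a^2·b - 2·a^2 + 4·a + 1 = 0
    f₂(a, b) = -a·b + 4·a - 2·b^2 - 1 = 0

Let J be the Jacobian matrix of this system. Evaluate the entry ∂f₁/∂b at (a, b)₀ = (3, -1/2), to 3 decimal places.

36.000

∂f₁/∂b = 4·a^2.
At (3, -1/2) this is 36.000.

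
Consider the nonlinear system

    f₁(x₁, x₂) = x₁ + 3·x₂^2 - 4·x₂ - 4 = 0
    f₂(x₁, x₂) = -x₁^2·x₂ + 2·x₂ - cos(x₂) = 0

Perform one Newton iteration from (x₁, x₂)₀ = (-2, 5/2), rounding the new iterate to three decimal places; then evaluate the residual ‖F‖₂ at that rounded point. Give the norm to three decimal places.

At (-2, 5/2): F = (2.750, -4.19886).
Jacobian J = [[1, 6·x₂ - 4], [-2·x₁·x₂, -x₁^2 + sin(x₂) + 2]].
At the point, J = [[1.000, 11.000], [10.000, -1.40153]] (det J = -111.40153).
Solving J·Δ = −F gives Δ = (0.380, -0.285).
Then the next iterate is (x₁, x₂)₁ = (-1.620, 2.215).
Re-evaluating at (-1.620, 2.215): F = (0.23867, -0.78248), so ‖F‖₂ = 0.818.

0.818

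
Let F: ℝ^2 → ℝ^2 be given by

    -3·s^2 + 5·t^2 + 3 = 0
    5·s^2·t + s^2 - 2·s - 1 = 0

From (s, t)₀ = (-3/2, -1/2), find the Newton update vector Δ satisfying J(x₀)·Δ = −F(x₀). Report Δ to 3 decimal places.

(0.308, 0.054)

At (-3/2, -1/2): F = (-2.500, -1.375).
Jacobian J = [[-6·s, 10·t], [10·s·t + 2·s - 2, 5·s^2]].
At the point, J = [[9.000, -5.000], [2.500, 11.250]] (det J = 113.750).
Solving J·Δ = −F gives Δ = (0.308, 0.054).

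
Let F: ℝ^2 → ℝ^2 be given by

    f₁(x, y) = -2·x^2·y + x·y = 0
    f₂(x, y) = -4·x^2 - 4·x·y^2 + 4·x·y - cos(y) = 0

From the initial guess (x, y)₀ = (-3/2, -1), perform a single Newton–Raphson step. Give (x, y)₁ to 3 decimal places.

(-0.869, -0.736)

At (-3/2, -1): F = (6.000, 2.45970).
Jacobian J = [[-4·x·y + y, -2·x^2 + x], [-8·x - 4·y^2 + 4·y, -8·x·y + 4·x + sin(y)]].
At the point, J = [[-7.000, -6.000], [4.000, -18.84147]] (det J = 155.89030).
Solving J·Δ = −F gives Δ = (0.631, 0.264).
Then the next iterate is (x, y)₁ = (-0.869, -0.736).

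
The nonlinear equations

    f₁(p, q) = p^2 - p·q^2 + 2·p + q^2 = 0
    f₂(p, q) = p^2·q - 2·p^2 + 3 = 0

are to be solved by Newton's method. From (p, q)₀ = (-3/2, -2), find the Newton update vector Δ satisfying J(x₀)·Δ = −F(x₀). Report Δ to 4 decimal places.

At (-3/2, -2): F = (9.2500, -6.0000).
Jacobian J = [[2·p - q^2 + 2, -2·p·q + 2·q], [2·p·q - 4·p, p^2]].
At the point, J = [[-5.0000, -10.0000], [12.0000, 2.2500]] (det J = 108.7500).
Solving J·Δ = −F gives Δ = (0.3603, 0.7448).

(0.3603, 0.7448)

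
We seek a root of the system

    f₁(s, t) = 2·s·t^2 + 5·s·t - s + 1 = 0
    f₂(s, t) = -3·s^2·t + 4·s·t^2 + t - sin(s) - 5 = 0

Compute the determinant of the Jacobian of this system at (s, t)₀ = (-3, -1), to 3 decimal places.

J = [[2·t^2 + 5·t - 1, 4·s·t + 5·s], [-6·s·t + 4·t^2 - cos(s), -3·s^2 + 8·s·t + 1]].
At the point, J = [[-4.000, -3.000], [-13.01001, -2.000]].
det J = -31.030.

-31.030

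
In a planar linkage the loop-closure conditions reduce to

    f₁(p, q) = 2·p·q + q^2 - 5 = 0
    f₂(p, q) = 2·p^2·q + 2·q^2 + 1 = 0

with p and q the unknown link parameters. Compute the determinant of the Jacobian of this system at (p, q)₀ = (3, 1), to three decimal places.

-52.000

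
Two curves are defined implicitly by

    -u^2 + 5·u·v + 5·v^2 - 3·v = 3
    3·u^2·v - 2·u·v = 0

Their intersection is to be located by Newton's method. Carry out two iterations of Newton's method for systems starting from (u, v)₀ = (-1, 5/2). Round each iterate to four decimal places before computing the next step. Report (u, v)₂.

At (-1, 5/2): F = (7.2500, 12.5000).
Jacobian J = [[-2·u + 5·v, 5·u + 10·v - 3], [6·u·v - 2·v, 3·u^2 - 2·u]].
At the point, J = [[14.5000, 17.0000], [-20.0000, 5.0000]] (det J = 412.5000).
Solving J·Δ = −F gives Δ = (0.4273, -0.7909).
Then the next iterate is (u, v)₁ = (-0.5727, 1.7091).
Round to (-0.5727, 1.7091) and repeat: F = (1.255821, 3.639282), J = [[9.6909, 11.2275], [-9.291009, 2.129356]].
Δ = (0.3056, -0.3756), so (u, v)₂ = (-0.2671, 1.3335).

(-0.2671, 1.3335)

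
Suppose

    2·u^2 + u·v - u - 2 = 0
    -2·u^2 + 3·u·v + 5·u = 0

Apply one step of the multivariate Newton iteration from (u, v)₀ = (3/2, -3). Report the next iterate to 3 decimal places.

(1.500, -0.667)

At (3/2, -3): F = (-3.500, -10.500).
Jacobian J = [[4·u + v - 1, u], [-4·u + 3·v + 5, 3·u]].
At the point, J = [[2.000, 1.500], [-10.000, 4.500]] (det J = 24.000).
Solving J·Δ = −F gives Δ = (0.000, 2.333).
Then the next iterate is (u, v)₁ = (1.500, -0.667).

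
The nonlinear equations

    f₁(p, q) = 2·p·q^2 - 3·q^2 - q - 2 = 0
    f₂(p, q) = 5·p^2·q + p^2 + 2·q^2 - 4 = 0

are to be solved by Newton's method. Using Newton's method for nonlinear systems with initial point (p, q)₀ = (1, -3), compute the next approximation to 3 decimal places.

At (1, -3): F = (-8.000, 0.000).
Jacobian J = [[2·q^2, 4·p·q - 6·q - 1], [10·p·q + 2·p, 5·p^2 + 4·q]].
At the point, J = [[18.000, 5.000], [-28.000, -7.000]] (det J = 14.000).
Solving J·Δ = −F gives Δ = (-4.000, 16.000).
Then the next iterate is (p, q)₁ = (-3.000, 13.000).

(-3.000, 13.000)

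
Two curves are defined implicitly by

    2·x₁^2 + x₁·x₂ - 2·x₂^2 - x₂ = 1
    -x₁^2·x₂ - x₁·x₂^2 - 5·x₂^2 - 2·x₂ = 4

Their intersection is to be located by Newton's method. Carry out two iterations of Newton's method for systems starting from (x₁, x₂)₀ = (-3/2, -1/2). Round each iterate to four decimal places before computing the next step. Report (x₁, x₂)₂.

At (-3/2, -1/2): F = (4.2500, -2.7500).
Jacobian J = [[4·x₁ + x₂, x₁ - 4·x₂ - 1], [-2·x₁·x₂ - x₂^2, -x₁^2 - 2·x₁·x₂ - 10·x₂ - 2]].
At the point, J = [[-6.5000, -0.5000], [-1.7500, -0.7500]] (det J = 4.0000).
Solving J·Δ = −F gives Δ = (1.1406, -6.3281).
Then the next iterate is (x₁, x₂)₁ = (-0.3594, -6.8281).
Round to (-0.3594, -6.8281) and repeat: F = (-84.705443, -205.820285), J = [[-8.2657, 25.9530], [-51.530988, 61.243793]].
Δ = (-0.1852, 3.2048), so (x₁, x₂)₂ = (-0.5446, -3.6233).

(-0.5446, -3.6233)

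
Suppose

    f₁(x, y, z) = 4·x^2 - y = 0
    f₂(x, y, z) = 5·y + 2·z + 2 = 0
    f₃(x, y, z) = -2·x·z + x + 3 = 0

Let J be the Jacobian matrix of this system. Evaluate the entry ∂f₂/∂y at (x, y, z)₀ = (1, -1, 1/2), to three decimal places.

5.000

∂f₂/∂y = 5.
At (1, -1, 1/2) this is 5.000.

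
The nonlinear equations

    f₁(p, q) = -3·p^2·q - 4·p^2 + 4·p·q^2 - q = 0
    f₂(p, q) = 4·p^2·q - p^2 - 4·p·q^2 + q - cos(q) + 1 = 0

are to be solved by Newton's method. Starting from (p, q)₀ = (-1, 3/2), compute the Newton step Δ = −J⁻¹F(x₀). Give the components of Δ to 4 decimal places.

(0.4824, -0.4036)

At (-1, 3/2): F = (-19.0000, 16.429263).
Jacobian J = [[-6·p·q - 8·p + 4·q^2, -3·p^2 + 8·p·q - 1], [8·p·q - 2·p - 4·q^2, 4·p^2 - 8·p·q + sin(q) + 1]].
At the point, J = [[26.0000, -16.0000], [-19.0000, 17.997495]] (det J = 163.934870).
Solving J·Δ = −F gives Δ = (0.4824, -0.4036).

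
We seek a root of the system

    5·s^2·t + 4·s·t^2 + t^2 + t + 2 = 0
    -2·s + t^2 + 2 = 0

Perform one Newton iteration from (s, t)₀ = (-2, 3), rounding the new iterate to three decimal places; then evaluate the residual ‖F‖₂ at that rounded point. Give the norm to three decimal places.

5.027

At (-2, 3): F = (2.000, 15.000).
Jacobian J = [[10·s·t + 4·t^2, 5·s^2 + 8·s·t + 2·t + 1], [-2, 2·t]].
At the point, J = [[-24.000, -21.000], [-2.000, 6.000]] (det J = -186.000).
Solving J·Δ = −F gives Δ = (1.758, -1.914).
Then the next iterate is (s, t)₁ = (-0.242, 1.086).
Re-evaluating at (-0.242, 1.086): F = (3.44174, 3.66340), so ‖F‖₂ = 5.027.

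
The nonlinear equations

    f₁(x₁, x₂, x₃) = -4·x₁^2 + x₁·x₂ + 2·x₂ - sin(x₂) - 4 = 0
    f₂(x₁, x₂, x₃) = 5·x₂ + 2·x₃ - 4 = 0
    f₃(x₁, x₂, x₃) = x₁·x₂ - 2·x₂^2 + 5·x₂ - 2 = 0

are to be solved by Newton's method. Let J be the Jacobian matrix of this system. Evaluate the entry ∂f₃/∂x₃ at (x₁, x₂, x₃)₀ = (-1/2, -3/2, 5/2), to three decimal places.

0.000

∂f₃/∂x₃ = 0.
At (-1/2, -3/2, 5/2) this is 0.000.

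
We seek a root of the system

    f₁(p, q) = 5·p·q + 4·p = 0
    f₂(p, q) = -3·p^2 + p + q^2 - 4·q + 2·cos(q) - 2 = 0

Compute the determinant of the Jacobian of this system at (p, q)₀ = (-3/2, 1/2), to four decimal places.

49.2675

J = [[5·q + 4, 5·p], [-6·p + 1, 2·q - 2·sin(q) - 4]].
At the point, J = [[6.5000, -7.5000], [10.0000, -3.958851]].
det J = 49.2675.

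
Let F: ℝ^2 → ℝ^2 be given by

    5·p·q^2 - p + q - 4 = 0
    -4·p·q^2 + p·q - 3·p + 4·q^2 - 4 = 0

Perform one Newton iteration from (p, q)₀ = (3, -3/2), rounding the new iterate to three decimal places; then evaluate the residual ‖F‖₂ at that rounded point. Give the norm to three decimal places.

4.004

At (3, -3/2): F = (25.250, -35.500).
Jacobian J = [[5·q^2 - 1, 10·p·q + 1], [-4·q^2 + q - 3, -8·p·q + p + 8·q]].
At the point, J = [[10.250, -44.000], [-13.500, 27.000]] (det J = -317.250).
Solving J·Δ = −F gives Δ = (-2.775, -0.072).
Then the next iterate is (p, q)₁ = (0.225, -1.572).
Re-evaluating at (0.225, -1.572): F = (-3.01692, 2.63197), so ‖F‖₂ = 4.004.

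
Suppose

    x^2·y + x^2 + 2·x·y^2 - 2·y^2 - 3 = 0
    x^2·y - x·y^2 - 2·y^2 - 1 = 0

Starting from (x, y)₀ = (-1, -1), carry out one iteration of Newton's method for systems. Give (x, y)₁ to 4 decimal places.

(1.0000, -0.6667)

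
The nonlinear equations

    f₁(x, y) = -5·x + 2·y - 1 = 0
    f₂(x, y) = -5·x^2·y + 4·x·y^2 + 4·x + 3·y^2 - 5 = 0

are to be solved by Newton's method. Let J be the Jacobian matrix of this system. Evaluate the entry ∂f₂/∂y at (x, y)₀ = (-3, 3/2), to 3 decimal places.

-72.000

∂f₂/∂y = -5·x^2 + 8·x·y + 6·y.
At (-3, 3/2) this is -72.000.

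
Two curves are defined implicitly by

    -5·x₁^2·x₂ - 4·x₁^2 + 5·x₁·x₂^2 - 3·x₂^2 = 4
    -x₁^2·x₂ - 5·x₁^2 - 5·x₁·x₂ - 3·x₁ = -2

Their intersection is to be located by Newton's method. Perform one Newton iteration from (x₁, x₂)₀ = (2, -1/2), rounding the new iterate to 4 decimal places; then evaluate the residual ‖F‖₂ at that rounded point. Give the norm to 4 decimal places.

At (2, -1/2): F = (-8.2500, -17.0000).
Jacobian J = [[-10·x₁·x₂ - 8·x₁ + 5·x₂^2, -5·x₁^2 + 10·x₁·x₂ - 6·x₂], [-2·x₁·x₂ - 10·x₁ - 5·x₂ - 3, -x₁^2 - 5·x₁]].
At the point, J = [[-4.7500, -27.0000], [-18.5000, -14.0000]] (det J = -433.0000).
Solving J·Δ = −F gives Δ = (-0.7933, -0.1660).
Then the next iterate is (x₁, x₂)₁ = (1.2067, -0.6660).
Re-evaluating at (1.2067, -0.6660): F = (-3.630077, -3.912634), so ‖F‖₂ = 5.3372.

5.3372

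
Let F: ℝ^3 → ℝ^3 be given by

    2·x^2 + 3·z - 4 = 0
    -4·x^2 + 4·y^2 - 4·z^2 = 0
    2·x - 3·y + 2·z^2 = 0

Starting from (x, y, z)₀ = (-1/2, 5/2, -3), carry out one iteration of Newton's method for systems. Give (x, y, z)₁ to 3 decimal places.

(-9.600, 7.200, -4.900)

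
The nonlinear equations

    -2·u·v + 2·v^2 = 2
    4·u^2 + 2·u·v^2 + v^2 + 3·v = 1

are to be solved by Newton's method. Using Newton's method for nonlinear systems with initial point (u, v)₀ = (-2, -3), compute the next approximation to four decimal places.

At (-2, -3): F = (4.0000, -21.0000).
Jacobian J = [[-2·v, -2·u + 4·v], [8·u + 2·v^2, 4·u·v + 2·v + 3]].
At the point, J = [[6.0000, -8.0000], [2.0000, 21.0000]] (det J = 142.0000).
Solving J·Δ = −F gives Δ = (0.5915, 0.9437).
Then the next iterate is (u, v)₁ = (-1.4085, -2.0563).

(-1.4085, -2.0563)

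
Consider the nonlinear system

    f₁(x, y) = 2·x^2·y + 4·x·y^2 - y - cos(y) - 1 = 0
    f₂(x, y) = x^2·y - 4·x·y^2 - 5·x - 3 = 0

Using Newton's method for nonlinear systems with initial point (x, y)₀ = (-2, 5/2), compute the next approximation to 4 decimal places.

At (-2, 5/2): F = (-32.698856, 67.0000).
Jacobian J = [[4·x·y + 4·y^2, 2·x^2 + 8·x·y + sin(y) - 1], [2·x·y - 4·y^2 - 5, x^2 - 8·x·y]].
At the point, J = [[5.0000, -32.401528], [-40.0000, 44.0000]] (det J = -1076.061114).
Solving J·Δ = −F gives Δ = (0.6804, -0.9042).
Then the next iterate is (x, y)₁ = (-1.3196, 1.5958).

(-1.3196, 1.5958)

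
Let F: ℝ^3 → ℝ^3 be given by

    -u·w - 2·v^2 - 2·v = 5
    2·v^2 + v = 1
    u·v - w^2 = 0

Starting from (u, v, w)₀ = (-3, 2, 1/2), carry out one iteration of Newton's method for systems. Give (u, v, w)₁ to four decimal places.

At (-3, 2, 1/2): F = (-15.5000, 9.0000, -6.2500).
Jacobian J = [[-w, -4·v - 2, -u], [0, 4·v + 1, 0], [v, u, -2·w]].
At the point, J = [[-0.5000, -10.0000, 3.0000], [0.0000, 9.0000, 0.0000], [2.0000, -3.0000, -1.0000]] (det J = -49.5000).
Solving J·Δ = −F gives Δ = (2.7727, -1.0000, 2.2955).
Then the next iterate is (u, v, w)₁ = (-0.2273, 1.0000, 2.7955).

(-0.2273, 1.0000, 2.7955)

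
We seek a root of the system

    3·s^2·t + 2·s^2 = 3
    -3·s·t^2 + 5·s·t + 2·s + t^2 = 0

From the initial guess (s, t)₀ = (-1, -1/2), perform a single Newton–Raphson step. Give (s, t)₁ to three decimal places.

(-2.412, -0.137)

At (-1, -1/2): F = (-2.500, 1.500).
Jacobian J = [[6·s·t + 4·s, 3·s^2], [-3·t^2 + 5·t + 2, -6·s·t + 5·s + 2·t]].
At the point, J = [[-1.000, 3.000], [-1.250, -9.000]] (det J = 12.750).
Solving J·Δ = −F gives Δ = (-1.412, 0.363).
Then the next iterate is (s, t)₁ = (-2.412, -0.137).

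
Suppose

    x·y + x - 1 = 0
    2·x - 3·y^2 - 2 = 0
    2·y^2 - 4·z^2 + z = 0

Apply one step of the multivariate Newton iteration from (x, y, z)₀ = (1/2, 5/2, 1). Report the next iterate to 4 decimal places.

At (1/2, 5/2, 1): F = (0.7500, -19.7500, 9.5000).
Jacobian J = [[y + 1, x, 0], [2, -6·y, 0], [0, 4·y, -8·z + 1]].
At the point, J = [[3.5000, 0.5000, 0.0000], [2.0000, -15.0000, 0.0000], [0.0000, 10.0000, -7.0000]] (det J = 374.5000).
Solving J·Δ = −F gives Δ = (-0.0257, -1.3201, -0.5287).
Then the next iterate is (x, y, z)₁ = (0.4743, 1.1799, 0.4713).

(0.4743, 1.1799, 0.4713)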